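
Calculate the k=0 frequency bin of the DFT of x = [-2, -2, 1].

X[0] = Σ(n=0 to 2) x[n] · ω_3^0 = Σ x[n]
= (-2) + (-2) + (1)

X[0] = -3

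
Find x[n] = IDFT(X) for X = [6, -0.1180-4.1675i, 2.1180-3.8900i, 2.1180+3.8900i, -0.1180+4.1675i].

x[n] = (1/5) Σ(k=0 to 4) X[k] · e^(2πikn/5)

Computing each x[n]:
x[0] = 2
x[1] = 3
x[2] = 1
x[3] = 2
x[4] = -2

x = [2, 3, 1, 2, -2]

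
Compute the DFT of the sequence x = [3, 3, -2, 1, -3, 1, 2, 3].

X[k] = Σ(n=0 to 7) x[n] · ω_8^(nk)
where ω_8 = e^(-2πi/8)

Computing each X[k]:
X[0] = 8
X[1] = 8.8284+4.0000i
X[2] = 0
X[3] = 3.1716-4.0000i
X[4] = -8
X[5] = 3.1716+4.0000i
X[6] = 0
X[7] = 8.8284-4.0000i

X = [8, 8.8284+4.0000i, 0, 3.1716-4.0000i, -8, 3.1716+4.0000i, 0, 8.8284-4.0000i]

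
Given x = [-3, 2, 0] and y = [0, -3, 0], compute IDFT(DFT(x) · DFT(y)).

(x ⊛ y)[n] = Σ(m=0 to 2) x[m] · y[(n-m) mod 3]

Computing each output sample:
(x ⊛ y)[0] = 0
(x ⊛ y)[1] = 9
(x ⊛ y)[2] = -6

x ⊛ y = [0, 9, -6]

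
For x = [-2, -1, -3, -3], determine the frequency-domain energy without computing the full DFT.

Parseval: Σ|x[n]|² = (1/N)Σ|X[k]|², so Σ|X[k]|² = N·Σ|x[n]|² = 4·23.0000

Σ|X[k]|² = N·Σ|x[n]|² = 4·23.0000 = 92.0000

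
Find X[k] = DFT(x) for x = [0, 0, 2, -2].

X[k] = Σ(n=0 to 3) x[n] · ω_4^(nk)
where ω_4 = e^(-2πi/4)

Computing each X[k]:
X[0] = 0
X[1] = -2-2i
X[2] = 4
X[3] = -2+2i

X = [0, -2-2i, 4, -2+2i]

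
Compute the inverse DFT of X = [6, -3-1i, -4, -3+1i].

x[n] = (1/4) Σ(k=0 to 3) X[k] · e^(2πikn/4)

Computing each x[n]:
x[0] = -1
x[1] = 3
x[2] = 2
x[3] = 2

x = [-1, 3, 2, 2]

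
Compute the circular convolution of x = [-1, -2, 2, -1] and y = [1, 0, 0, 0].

(x ⊛ y)[n] = Σ(m=0 to 3) x[m] · y[(n-m) mod 4]

Computing each output sample:
(x ⊛ y)[0] = -1
(x ⊛ y)[1] = -2
(x ⊛ y)[2] = 2
(x ⊛ y)[3] = -1

x ⊛ y = [-1, -2, 2, -1]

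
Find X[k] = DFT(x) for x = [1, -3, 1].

X[k] = Σ(n=0 to 2) x[n] · ω_3^(nk)
where ω_3 = e^(-2πi/3)

Computing each X[k]:
X[0] = -1
X[1] = 2.0000+3.4641i
X[2] = 2.0000-3.4641i

X = [-1, 2.0000+3.4641i, 2.0000-3.4641i]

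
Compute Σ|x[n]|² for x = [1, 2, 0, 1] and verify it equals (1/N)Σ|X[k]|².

Time domain:
Σ|x[n]|² = |1|² + |2|² + |0|² + |1|² = 6.0000

Frequency domain:
(1/4)Σ|X[k]|² = (1/4)(|4|² + |1-1i|² + |-2|² + |1+1i|²) = (1/4)·24.0000 = 6.0000

Both sides agree, confirming Parseval's theorem.

Σ|x[n]|² = (1/N)Σ|X[k]|² = 6.0000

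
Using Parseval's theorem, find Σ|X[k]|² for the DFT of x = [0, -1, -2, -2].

Parseval: Σ|x[n]|² = (1/N)Σ|X[k]|², so Σ|X[k]|² = N·Σ|x[n]|² = 4·9.0000

Σ|X[k]|² = N·Σ|x[n]|² = 4·9.0000 = 36.0000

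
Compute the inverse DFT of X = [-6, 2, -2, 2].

x[n] = (1/4) Σ(k=0 to 3) X[k] · e^(2πikn/4)

Computing each x[n]:
x[0] = -1
x[1] = -1
x[2] = -3
x[3] = -1

x = [-1, -1, -3, -1]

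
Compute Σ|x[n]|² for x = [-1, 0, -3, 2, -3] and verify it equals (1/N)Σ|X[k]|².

Time domain:
Σ|x[n]|² = |-1|² + |0|² + |-3|² + |2|² + |-3|² = 23.0000

Frequency domain:
(1/5)Σ|X[k]|² = (1/5)(|-5|² + |-1.1180+0.0858i|² + |1.1180-6.5186i|² + |1.1180+6.5186i|² + |-1.1180-0.0858i|²) = (1/5)·115.0000 = 23.0000

Both sides agree, confirming Parseval's theorem.

Σ|x[n]|² = (1/N)Σ|X[k]|² = 23.0000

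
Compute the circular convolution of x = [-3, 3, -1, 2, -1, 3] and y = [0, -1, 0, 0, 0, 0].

(x ⊛ y)[n] = Σ(m=0 to 5) x[m] · y[(n-m) mod 6]

Computing each output sample:
(x ⊛ y)[0] = -3
(x ⊛ y)[1] = 3
(x ⊛ y)[2] = -3
(x ⊛ y)[3] = 1
(x ⊛ y)[4] = -2
(x ⊛ y)[5] = 1

x ⊛ y = [-3, 3, -3, 1, -2, 1]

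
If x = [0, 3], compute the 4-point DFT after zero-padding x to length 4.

Original 2-point DFT: [3, -3]
Zero-padded 4-point DFT provides frequency interpolation.

DFT_4([x, 0, ...]) = [3, -3i, -3, 3i]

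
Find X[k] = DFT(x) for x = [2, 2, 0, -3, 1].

X[k] = Σ(n=0 to 4) x[n] · ω_5^(nk)
where ω_5 = e^(-2πi/5)

Computing each X[k]:
X[0] = 2
X[1] = 5.3541-2.7144i
X[2] = -1.3541+2.2654i
X[3] = -1.3541-2.2654i
X[4] = 5.3541+2.7144i

X = [2, 5.3541-2.7144i, -1.3541+2.2654i, -1.3541-2.2654i, 5.3541+2.7144i]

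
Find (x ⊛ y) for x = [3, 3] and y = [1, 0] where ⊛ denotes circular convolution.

(x ⊛ y)[n] = Σ(m=0 to 1) x[m] · y[(n-m) mod 2]

Computing each output sample:
(x ⊛ y)[0] = 3
(x ⊛ y)[1] = 3

x ⊛ y = [3, 3]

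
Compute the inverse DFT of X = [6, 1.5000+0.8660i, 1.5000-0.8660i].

x[n] = (1/3) Σ(k=0 to 2) X[k] · e^(2πikn/3)

Computing each x[n]:
x[0] = 3
x[1] = 1
x[2] = 2

x = [3, 1, 2]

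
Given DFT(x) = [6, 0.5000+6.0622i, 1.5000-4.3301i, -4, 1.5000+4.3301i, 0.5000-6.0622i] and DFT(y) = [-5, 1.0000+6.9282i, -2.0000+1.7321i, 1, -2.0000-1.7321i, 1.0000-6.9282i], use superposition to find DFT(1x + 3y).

By linearity: DFT(1x + 3y) = 1·DFT(x) + 3·DFT(y)
= 1·[6, 0.5000+6.0622i, 1.5000-4.3301i, -4, 1.5000+4.3301i, 0.5000-6.0622i] + 3·[-5, 1.0000+6.9282i, -2.0000+1.7321i, 1, -2.0000-1.7321i, 1.0000-6.9282i]

Computing element-wise:
Z[0] = 1·(6) + 3·(-5) = -9
Z[1] = 1·(0.5000+6.0622i) + 3·(1.0000+6.9282i) = 3.5000+26.8468i
Z[2] = 1·(1.5000-4.3301i) + 3·(-2.0000+1.7321i) = -4.5000+0.8662i
Z[3] = 1·(-4) + 3·(1) = -1
Z[4] = 1·(1.5000+4.3301i) + 3·(-2.0000-1.7321i) = -4.5000-0.8662i
Z[5] = 1·(0.5000-6.0622i) + 3·(1.0000-6.9282i) = 3.5000-26.8468i

DFT(1x + 3y) = 1·X + 3·Y = [-9, 3.5000+26.8468i, -4.5000+0.8662i, -1, -4.5000-0.8662i, 3.5000-26.8468i]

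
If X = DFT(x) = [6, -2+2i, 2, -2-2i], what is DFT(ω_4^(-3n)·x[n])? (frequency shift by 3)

Modulation property: DFT(ω_4^(-3n)·x[n]) = X[(k-3) mod 4], so circularly shift X by 3 positions.

X[k-3] = [-2+2i, 2, -2-2i, 6]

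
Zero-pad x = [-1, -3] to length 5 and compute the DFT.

Original 2-point DFT: [-4, 2]
Zero-padded 5-point DFT provides frequency interpolation.

DFT_5([x, 0, ...]) = [-4, -1.9271+2.8532i, 1.4271+1.7634i, 1.4271-1.7634i, -1.9271-2.8532i]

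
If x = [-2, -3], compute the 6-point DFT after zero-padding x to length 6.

Original 2-point DFT: [-5, 1]
Zero-padded 6-point DFT provides frequency interpolation.

DFT_6([x, 0, ...]) = [-5, -3.5000+2.5981i, -0.5000+2.5981i, 1, -0.5000-2.5981i, -3.5000-2.5981i]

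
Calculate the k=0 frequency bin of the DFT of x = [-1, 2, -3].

X[0] = Σ(n=0 to 2) x[n] · ω_3^0 = Σ x[n]
= (-1) + (2) + (-3)

X[0] = -2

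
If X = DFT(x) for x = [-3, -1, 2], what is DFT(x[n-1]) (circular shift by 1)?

Time shift by 1: X_shifted[k] = ω_3^(1k) · X[k]
Shifted x = [2, -3, -1]

DFT(x[n-1]) = [-2, 4.0000+1.7321i, 4.0000-1.7321i]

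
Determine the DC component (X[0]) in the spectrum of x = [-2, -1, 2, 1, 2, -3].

X[0] = Σ(n=0 to 5) x[n] · ω_6^0 = Σ x[n]
= (-2) + (-1) + (2) + (1) + (2) + (-3)

X[0] = -1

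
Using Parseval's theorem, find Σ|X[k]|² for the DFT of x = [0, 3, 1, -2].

Parseval: Σ|x[n]|² = (1/N)Σ|X[k]|², so Σ|X[k]|² = N·Σ|x[n]|² = 4·14.0000

Σ|X[k]|² = N·Σ|x[n]|² = 4·14.0000 = 56.0000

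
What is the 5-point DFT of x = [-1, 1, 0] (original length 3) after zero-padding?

Original 3-point DFT: [0, -1.5000-0.8660i, -1.5000+0.8660i]
Zero-padded 5-point DFT provides frequency interpolation.

DFT_5([x, 0, ...]) = [0, -0.6910-0.9511i, -1.8090-0.5878i, -1.8090+0.5878i, -0.6910+0.9511i]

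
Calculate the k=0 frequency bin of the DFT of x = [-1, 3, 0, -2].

X[0] = Σ(n=0 to 3) x[n] · ω_4^0 = Σ x[n]
= (-1) + (3) + (0) + (-2)

X[0] = 0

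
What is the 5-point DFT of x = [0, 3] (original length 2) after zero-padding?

Original 2-point DFT: [3, -3]
Zero-padded 5-point DFT provides frequency interpolation.

DFT_5([x, 0, ...]) = [3, 0.9271-2.8532i, -2.4271-1.7634i, -2.4271+1.7634i, 0.9271+2.8532i]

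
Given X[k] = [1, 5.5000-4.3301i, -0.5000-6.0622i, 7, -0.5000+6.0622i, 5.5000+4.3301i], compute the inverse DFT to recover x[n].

x[n] = (1/6) Σ(k=0 to 5) X[k] · e^(2πikn/6)

Computing each x[n]:
x[0] = 3
x[1] = 3
x[2] = 0
x[3] = -3
x[4] = 1
x[5] = -3

x = [3, 3, 0, -3, 1, -3]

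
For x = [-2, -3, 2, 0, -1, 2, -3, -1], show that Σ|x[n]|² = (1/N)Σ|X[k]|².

Time domain:
Σ|x[n]|² = |-2|² + |-3|² + |2|² + |0|² + |-1|² + |2|² + |-3|² + |-1|² = 32.0000

Frequency domain:
(1/8)Σ|X[k]|² = (1/8)(|-6|² + |-5.2426-2.1716i|² + |-2|² + |3.2426+7.8284i|² + |-2|² + |3.2426-7.8284i|² + |-2|² + |-5.2426+2.1716i|²) = (1/8)·256.0000 = 32.0000

Both sides agree, confirming Parseval's theorem.

Σ|x[n]|² = (1/N)Σ|X[k]|² = 32.0000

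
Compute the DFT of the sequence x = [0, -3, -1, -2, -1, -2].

X[k] = Σ(n=0 to 5) x[n] · ω_6^(nk)
where ω_6 = e^(-2πi/6)

Computing each X[k]:
X[0] = -9
X[1] = 0.5000+0.8660i
X[2] = 1.5000+0.8660i
X[3] = 5
X[4] = 1.5000-0.8660i
X[5] = 0.5000-0.8660i

X = [-9, 0.5000+0.8660i, 1.5000+0.8660i, 5, 1.5000-0.8660i, 0.5000-0.8660i]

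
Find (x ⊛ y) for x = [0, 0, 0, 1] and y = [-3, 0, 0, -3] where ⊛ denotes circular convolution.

(x ⊛ y)[n] = Σ(m=0 to 3) x[m] · y[(n-m) mod 4]

Computing each output sample:
(x ⊛ y)[0] = 0
(x ⊛ y)[1] = 0
(x ⊛ y)[2] = -3
(x ⊛ y)[3] = -3

x ⊛ y = [0, 0, -3, -3]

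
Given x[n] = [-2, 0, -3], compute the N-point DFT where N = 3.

X[k] = Σ(n=0 to 2) x[n] · ω_3^(nk)
where ω_3 = e^(-2πi/3)

Computing each X[k]:
X[0] = -5
X[1] = -0.5000-2.5981i
X[2] = -0.5000+2.5981i

X = [-5, -0.5000-2.5981i, -0.5000+2.5981i]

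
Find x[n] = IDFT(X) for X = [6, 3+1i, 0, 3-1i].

x[n] = (1/4) Σ(k=0 to 3) X[k] · e^(2πikn/4)

Computing each x[n]:
x[0] = 3
x[1] = 1
x[2] = 0
x[3] = 2

x = [3, 1, 0, 2]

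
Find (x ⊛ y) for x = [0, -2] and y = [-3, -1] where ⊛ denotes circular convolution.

(x ⊛ y)[n] = Σ(m=0 to 1) x[m] · y[(n-m) mod 2]

Computing each output sample:
(x ⊛ y)[0] = 2
(x ⊛ y)[1] = 6

x ⊛ y = [2, 6]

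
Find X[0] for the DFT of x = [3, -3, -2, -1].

X[0] = Σ(n=0 to 3) x[n] · ω_4^0 = Σ x[n]
= (3) + (-3) + (-2) + (-1)

X[0] = -3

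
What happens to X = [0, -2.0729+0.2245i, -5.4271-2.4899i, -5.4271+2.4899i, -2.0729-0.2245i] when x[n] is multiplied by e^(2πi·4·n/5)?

Modulation property: DFT(ω_5^(-4n)·x[n]) = X[(k-4) mod 5], so circularly shift X by 4 positions.

X[k-4] = [-2.0729+0.2245i, -5.4271-2.4899i, -5.4271+2.4899i, -2.0729-0.2245i, 0]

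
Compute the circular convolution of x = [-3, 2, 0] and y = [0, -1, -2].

(x ⊛ y)[n] = Σ(m=0 to 2) x[m] · y[(n-m) mod 3]

Computing each output sample:
(x ⊛ y)[0] = -4
(x ⊛ y)[1] = 3
(x ⊛ y)[2] = 4

x ⊛ y = [-4, 3, 4]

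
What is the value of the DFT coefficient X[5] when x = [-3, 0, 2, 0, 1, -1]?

X[5] = Σ(n=0 to 5) x[n] · ω_6^(5n) where ω_6 = e^(-2πi/6)
= (-3)·ω_6^0 + (0)·ω_6^5 + (2)·ω_6^10 + (0)·ω_6^15 + (1)·ω_6^20 + (-1)·ω_6^25

X[5] = -5.0000+1.7321i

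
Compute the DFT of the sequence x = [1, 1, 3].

X[k] = Σ(n=0 to 2) x[n] · ω_3^(nk)
where ω_3 = e^(-2πi/3)

Computing each X[k]:
X[0] = 5
X[1] = -1.0000+1.7321i
X[2] = -1.0000-1.7321i

X = [5, -1.0000+1.7321i, -1.0000-1.7321i]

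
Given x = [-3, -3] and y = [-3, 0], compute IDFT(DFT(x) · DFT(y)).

(x ⊛ y)[n] = Σ(m=0 to 1) x[m] · y[(n-m) mod 2]

Computing each output sample:
(x ⊛ y)[0] = 9
(x ⊛ y)[1] = 9

x ⊛ y = [9, 9]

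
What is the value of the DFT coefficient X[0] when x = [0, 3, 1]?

X[0] = Σ(n=0 to 2) x[n] · ω_3^0 = Σ x[n]
= (0) + (3) + (1)

X[0] = 4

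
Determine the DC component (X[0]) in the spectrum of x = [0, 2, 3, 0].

X[0] = Σ(n=0 to 3) x[n] · ω_4^0 = Σ x[n]
= (0) + (2) + (3) + (0)

X[0] = 5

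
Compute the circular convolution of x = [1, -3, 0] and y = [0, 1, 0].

(x ⊛ y)[n] = Σ(m=0 to 2) x[m] · y[(n-m) mod 3]

Computing each output sample:
(x ⊛ y)[0] = 0
(x ⊛ y)[1] = 1
(x ⊛ y)[2] = -3

x ⊛ y = [0, 1, -3]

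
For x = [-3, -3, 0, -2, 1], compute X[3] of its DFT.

X[3] = Σ(n=0 to 4) x[n] · ω_5^(3n) where ω_5 = e^(-2πi/5)
= (-3)·ω_5^0 + (-3)·ω_5^3 + (0)·ω_5^6 + (-2)·ω_5^9 + (1)·ω_5^12

X[3] = -2.0000-4.2533i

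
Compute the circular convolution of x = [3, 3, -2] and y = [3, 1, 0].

(x ⊛ y)[n] = Σ(m=0 to 2) x[m] · y[(n-m) mod 3]

Computing each output sample:
(x ⊛ y)[0] = 7
(x ⊛ y)[1] = 12
(x ⊛ y)[2] = -3

x ⊛ y = [7, 12, -3]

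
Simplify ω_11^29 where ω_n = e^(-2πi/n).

Since ω_11^11 = 1, powers reduce modulo 11.
29 mod 11 = 7
So ω_11^29 = ω_11^7 = e^(-2πi·7/11)

ω_11^29 = ω_11^7 = -0.6549+0.7557i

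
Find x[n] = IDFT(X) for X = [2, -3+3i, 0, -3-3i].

x[n] = (1/4) Σ(k=0 to 3) X[k] · e^(2πikn/4)

Computing each x[n]:
x[0] = -1
x[1] = -1
x[2] = 2
x[3] = 2

x = [-1, -1, 2, 2]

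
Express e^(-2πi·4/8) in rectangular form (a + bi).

ω_8^4 = e^(-2πi·4/8)
= cos(-2π·4/8) + i·sin(-2π·4/8)
= cos(-8π/8) + i·sin(-8π/8)

ω_8^4 = cos(-8π/8) + i·sin(-8π/8) = -1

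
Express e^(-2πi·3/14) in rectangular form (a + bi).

ω_14^3 = e^(-2πi·3/14)
= cos(-2π·3/14) + i·sin(-2π·3/14)
= cos(-6π/14) + i·sin(-6π/14)

ω_14^3 = cos(-6π/14) + i·sin(-6π/14) = 0.2225-0.9749i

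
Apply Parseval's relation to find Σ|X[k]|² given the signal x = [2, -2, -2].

Parseval: Σ|x[n]|² = (1/N)Σ|X[k]|², so Σ|X[k]|² = N·Σ|x[n]|² = 3·12.0000

Σ|X[k]|² = N·Σ|x[n]|² = 3·12.0000 = 36.0000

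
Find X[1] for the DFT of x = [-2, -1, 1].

X[1] = Σ(n=0 to 2) x[n] · ω_3^(1n) where ω_3 = e^(-2πi/3)
= (-2)·ω_3^0 + (-1)·ω_3^1 + (1)·ω_3^2

X[1] = -2.0000+1.7321i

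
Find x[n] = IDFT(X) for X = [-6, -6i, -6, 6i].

x[n] = (1/4) Σ(k=0 to 3) X[k] · e^(2πikn/4)

Computing each x[n]:
x[0] = -3
x[1] = 3
x[2] = -3
x[3] = -3

x = [-3, 3, -3, -3]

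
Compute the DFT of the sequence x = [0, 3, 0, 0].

X[k] = Σ(n=0 to 3) x[n] · ω_4^(nk)
where ω_4 = e^(-2πi/4)

Computing each X[k]:
X[0] = 3
X[1] = -3i
X[2] = -3
X[3] = 3i

X = [3, -3i, -3, 3i]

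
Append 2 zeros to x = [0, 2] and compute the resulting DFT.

Original 2-point DFT: [2, -2]
Zero-padded 4-point DFT provides frequency interpolation.

DFT_4([x, 0, ...]) = [2, -2i, -2, 2i]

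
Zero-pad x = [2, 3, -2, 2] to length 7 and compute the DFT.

Original 4-point DFT: [5, 4-1i, -5, 4+1i]
Zero-padded 7-point DFT provides frequency interpolation.

DFT_7([x, 0, ...]) = [5, 2.5136-1.2634i, 4.3814-2.2289i, -2.3949-4.8152i, -2.3949+4.8152i, 4.3814+2.2289i, 2.5136+1.2634i]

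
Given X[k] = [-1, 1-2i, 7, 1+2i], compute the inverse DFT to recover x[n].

x[n] = (1/4) Σ(k=0 to 3) X[k] · e^(2πikn/4)

Computing each x[n]:
x[0] = 2
x[1] = -1
x[2] = 1
x[3] = -3

x = [2, -1, 1, -3]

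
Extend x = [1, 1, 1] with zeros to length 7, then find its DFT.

Original 3-point DFT: [3, 0, 0]
Zero-padded 7-point DFT provides frequency interpolation.

DFT_7([x, 0, ...]) = [3, 1.4010-1.7568i, -0.1235-0.5410i, 0.7225+0.3479i, 0.7225-0.3479i, -0.1235+0.5410i, 1.4010+1.7568i]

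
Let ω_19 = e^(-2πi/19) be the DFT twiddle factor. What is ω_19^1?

ω_19^1 = e^(-2πi·1/19)
= cos(-2π·1/19) + i·sin(-2π·1/19)
= cos(-2π/19) + i·sin(-2π/19)

ω_19^1 = cos(-2π/19) + i·sin(-2π/19) = 0.9458-0.3247i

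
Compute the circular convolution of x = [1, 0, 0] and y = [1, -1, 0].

(x ⊛ y)[n] = Σ(m=0 to 2) x[m] · y[(n-m) mod 3]

Computing each output sample:
(x ⊛ y)[0] = 1
(x ⊛ y)[1] = -1
(x ⊛ y)[2] = 0

x ⊛ y = [1, -1, 0]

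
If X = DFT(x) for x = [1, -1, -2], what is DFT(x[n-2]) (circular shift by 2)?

Time shift by 2: X_shifted[k] = ω_3^(2k) · X[k]
Shifted x = [-1, -2, 1]

DFT(x[n-2]) = [-2, -0.5000+2.5981i, -0.5000-2.5981i]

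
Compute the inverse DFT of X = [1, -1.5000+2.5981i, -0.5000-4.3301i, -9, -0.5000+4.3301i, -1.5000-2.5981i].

x[n] = (1/6) Σ(k=0 to 5) X[k] · e^(2πikn/6)

Computing each x[n]:
x[0] = -2
x[1] = 2
x[2] = -3
x[3] = 2
x[4] = 1
x[5] = 1

x = [-2, 2, -3, 2, 1, 1]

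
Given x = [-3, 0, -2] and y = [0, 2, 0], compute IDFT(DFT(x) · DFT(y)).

(x ⊛ y)[n] = Σ(m=0 to 2) x[m] · y[(n-m) mod 3]

Computing each output sample:
(x ⊛ y)[0] = -4
(x ⊛ y)[1] = -6
(x ⊛ y)[2] = 0

x ⊛ y = [-4, -6, 0]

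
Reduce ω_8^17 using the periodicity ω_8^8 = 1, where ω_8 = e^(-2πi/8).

Since ω_8^8 = 1, powers reduce modulo 8.
17 mod 8 = 1
So ω_8^17 = ω_8^1 = e^(-2πi·1/8)

ω_8^17 = ω_8^1 = 0.7071-0.7071i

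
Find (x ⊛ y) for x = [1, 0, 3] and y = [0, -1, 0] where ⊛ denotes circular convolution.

(x ⊛ y)[n] = Σ(m=0 to 2) x[m] · y[(n-m) mod 3]

Computing each output sample:
(x ⊛ y)[0] = -3
(x ⊛ y)[1] = -1
(x ⊛ y)[2] = 0

x ⊛ y = [-3, -1, 0]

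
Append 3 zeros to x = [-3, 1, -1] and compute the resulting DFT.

Original 3-point DFT: [-3, -3.0000-1.7321i, -3.0000+1.7321i]
Zero-padded 6-point DFT provides frequency interpolation.

DFT_6([x, 0, ...]) = [-3, -2, -3.0000-1.7321i, -5, -3.0000+1.7321i, -2]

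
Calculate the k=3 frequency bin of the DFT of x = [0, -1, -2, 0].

X[3] = Σ(n=0 to 3) x[n] · ω_4^(3n) where ω_4 = e^(-2πi/4)
= (0)·ω_4^0 + (-1)·ω_4^3 + (-2)·ω_4^6 + (0)·ω_4^9

X[3] = 2-1i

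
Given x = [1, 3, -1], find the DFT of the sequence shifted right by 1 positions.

Time shift by 1: X_shifted[k] = ω_3^(1k) · X[k]
Shifted x = [-1, 1, 3]

DFT(x[n-1]) = [3, -3.0000+1.7321i, -3.0000-1.7321i]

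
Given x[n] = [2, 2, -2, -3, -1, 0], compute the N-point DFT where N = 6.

X[k] = Σ(n=0 to 5) x[n] · ω_6^(nk)
where ω_6 = e^(-2πi/6)

Computing each X[k]:
X[0] = -2
X[1] = 7.5000-0.8660i
X[2] = -0.5000-2.5981i
X[3] = 0
X[4] = -0.5000+2.5981i
X[5] = 7.5000+0.8660i

X = [-2, 7.5000-0.8660i, -0.5000-2.5981i, 0, -0.5000+2.5981i, 7.5000+0.8660i]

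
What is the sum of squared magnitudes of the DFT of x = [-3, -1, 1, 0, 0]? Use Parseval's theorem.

Parseval: Σ|x[n]|² = (1/N)Σ|X[k]|², so Σ|X[k]|² = N·Σ|x[n]|² = 5·11.0000

Σ|X[k]|² = N·Σ|x[n]|² = 5·11.0000 = 55.0000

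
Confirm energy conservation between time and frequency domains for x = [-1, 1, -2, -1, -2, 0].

Time domain:
Σ|x[n]|² = |-1|² + |1|² + |-2|² + |-1|² + |-2|² + |0|² = 11.0000

Frequency domain:
(1/6)Σ|X[k]|² = (1/6)(|-5|² + |2.5000-0.8660i|² + |-0.5000-0.8660i|² + |-5|² + |-0.5000+0.8660i|² + |2.5000+0.8660i|²) = (1/6)·66.0000 = 11.0000

Both sides agree, confirming Parseval's theorem.

Σ|x[n]|² = (1/N)Σ|X[k]|² = 11.0000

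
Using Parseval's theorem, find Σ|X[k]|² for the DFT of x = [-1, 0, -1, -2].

Parseval: Σ|x[n]|² = (1/N)Σ|X[k]|², so Σ|X[k]|² = N·Σ|x[n]|² = 4·6.0000

Σ|X[k]|² = N·Σ|x[n]|² = 4·6.0000 = 24.0000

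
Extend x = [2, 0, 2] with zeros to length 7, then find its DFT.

Original 3-point DFT: [4, 1.0000+1.7321i, 1.0000-1.7321i]
Zero-padded 7-point DFT provides frequency interpolation.

DFT_7([x, 0, ...]) = [4, 1.5550-1.9499i, 0.1981+0.8678i, 3.2470+1.5637i, 3.2470-1.5637i, 0.1981-0.8678i, 1.5550+1.9499i]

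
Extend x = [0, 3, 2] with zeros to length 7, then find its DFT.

Original 3-point DFT: [5, -2.5000-0.8660i, -2.5000+0.8660i]
Zero-padded 7-point DFT provides frequency interpolation.

DFT_7([x, 0, ...]) = [5, 1.4254-4.2954i, -2.4695-2.0570i, -1.4559+0.2620i, -1.4559-0.2620i, -2.4695+2.0570i, 1.4254+4.2954i]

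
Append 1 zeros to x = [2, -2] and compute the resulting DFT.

Original 2-point DFT: [0, 4]
Zero-padded 3-point DFT provides frequency interpolation.

DFT_3([x, 0, ...]) = [0, 3.0000+1.7321i, 3.0000-1.7321i]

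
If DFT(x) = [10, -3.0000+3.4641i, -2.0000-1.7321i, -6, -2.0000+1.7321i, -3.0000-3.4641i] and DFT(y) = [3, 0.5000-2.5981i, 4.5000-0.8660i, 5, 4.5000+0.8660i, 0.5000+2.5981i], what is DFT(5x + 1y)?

By linearity: DFT(5x + 1y) = 5·DFT(x) + 1·DFT(y)
= 5·[10, -3.0000+3.4641i, -2.0000-1.7321i, -6, -2.0000+1.7321i, -3.0000-3.4641i] + 1·[3, 0.5000-2.5981i, 4.5000-0.8660i, 5, 4.5000+0.8660i, 0.5000+2.5981i]

Computing element-wise:
Z[0] = 5·(10) + 1·(3) = 53
Z[1] = 5·(-3.0000+3.4641i) + 1·(0.5000-2.5981i) = -14.5000+14.7224i
Z[2] = 5·(-2.0000-1.7321i) + 1·(4.5000-0.8660i) = -5.5000-9.5265i
Z[3] = 5·(-6) + 1·(5) = -25
Z[4] = 5·(-2.0000+1.7321i) + 1·(4.5000+0.8660i) = -5.5000+9.5265i
Z[5] = 5·(-3.0000-3.4641i) + 1·(0.5000+2.5981i) = -14.5000-14.7224i

DFT(5x + 1y) = 5·X + 1·Y = [53, -14.5000+14.7224i, -5.5000-9.5265i, -25, -5.5000+9.5265i, -14.5000-14.7224i]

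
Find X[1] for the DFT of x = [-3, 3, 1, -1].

X[1] = Σ(n=0 to 3) x[n] · ω_4^(1n) where ω_4 = e^(-2πi/4)
= (-3)·ω_4^0 + (3)·ω_4^1 + (1)·ω_4^2 + (-1)·ω_4^3

X[1] = -4-4i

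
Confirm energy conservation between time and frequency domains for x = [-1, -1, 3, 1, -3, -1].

Time domain:
Σ|x[n]|² = |-1|² + |-1|² + |3|² + |1|² + |-3|² + |-1|² = 22.0000

Frequency domain:
(1/6)Σ|X[k]|² = (1/6)(|-2|² + |-3.0000-5.1962i|² + |1.0000+5.1962i|² + |0|² + |1.0000-5.1962i|² + |-3.0000+5.1962i|²) = (1/6)·132.0000 = 22.0000

Both sides agree, confirming Parseval's theorem.

Σ|x[n]|² = (1/N)Σ|X[k]|² = 22.0000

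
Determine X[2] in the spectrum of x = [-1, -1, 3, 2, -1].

X[2] = Σ(n=0 to 4) x[n] · ω_5^(2n) where ω_5 = e^(-2πi/5)
= (-1)·ω_5^0 + (-1)·ω_5^2 + (3)·ω_5^4 + (2)·ω_5^6 + (-1)·ω_5^8

X[2] = 2.1631+0.9511i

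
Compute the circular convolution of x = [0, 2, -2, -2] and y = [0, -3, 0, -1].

(x ⊛ y)[n] = Σ(m=0 to 3) x[m] · y[(n-m) mod 4]

Computing each output sample:
(x ⊛ y)[0] = 4
(x ⊛ y)[1] = 2
(x ⊛ y)[2] = -4
(x ⊛ y)[3] = 6

x ⊛ y = [4, 2, -4, 6]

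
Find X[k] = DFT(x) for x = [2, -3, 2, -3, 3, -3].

X[k] = Σ(n=0 to 5) x[n] · ω_6^(nk)
where ω_6 = e^(-2πi/6)

Computing each X[k]:
X[0] = -2
X[1] = -0.5000+0.8660i
X[2] = -0.5000-0.8660i
X[3] = 16
X[4] = -0.5000+0.8660i
X[5] = -0.5000-0.8660i

X = [-2, -0.5000+0.8660i, -0.5000-0.8660i, 16, -0.5000+0.8660i, -0.5000-0.8660i]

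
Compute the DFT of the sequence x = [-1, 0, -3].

X[k] = Σ(n=0 to 2) x[n] · ω_3^(nk)
where ω_3 = e^(-2πi/3)

Computing each X[k]:
X[0] = -4
X[1] = 0.5000-2.5981i
X[2] = 0.5000+2.5981i

X = [-4, 0.5000-2.5981i, 0.5000+2.5981i]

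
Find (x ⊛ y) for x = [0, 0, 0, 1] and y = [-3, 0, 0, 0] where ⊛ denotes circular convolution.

(x ⊛ y)[n] = Σ(m=0 to 3) x[m] · y[(n-m) mod 4]

Computing each output sample:
(x ⊛ y)[0] = 0
(x ⊛ y)[1] = 0
(x ⊛ y)[2] = 0
(x ⊛ y)[3] = -3

x ⊛ y = [0, 0, 0, -3]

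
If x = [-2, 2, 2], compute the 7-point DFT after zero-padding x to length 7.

Original 3-point DFT: [2, -4, -4]
Zero-padded 7-point DFT provides frequency interpolation.

DFT_7([x, 0, ...]) = [2, -1.1981-3.5135i, -4.2470-1.0821i, -2.5550+0.6959i, -2.5550-0.6959i, -4.2470+1.0821i, -1.1981+3.5135i]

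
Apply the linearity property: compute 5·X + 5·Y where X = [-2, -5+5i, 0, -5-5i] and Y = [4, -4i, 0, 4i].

By linearity: DFT(5x + 5y) = 5·DFT(x) + 5·DFT(y)
= 5·[-2, -5+5i, 0, -5-5i] + 5·[4, -4i, 0, 4i]

Computing element-wise:
Z[0] = 5·(-2) + 5·(4) = 10
Z[1] = 5·(-5+5i) + 5·(-4i) = -25+5i
Z[2] = 5·(0) + 5·(0) = 0
Z[3] = 5·(-5-5i) + 5·(4i) = -25-5i

DFT(5x + 5y) = 5·X + 5·Y = [10, -25+5i, 0, -25-5i]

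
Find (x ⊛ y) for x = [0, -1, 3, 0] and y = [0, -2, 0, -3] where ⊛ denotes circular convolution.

(x ⊛ y)[n] = Σ(m=0 to 3) x[m] · y[(n-m) mod 4]

Computing each output sample:
(x ⊛ y)[0] = 3
(x ⊛ y)[1] = -9
(x ⊛ y)[2] = 2
(x ⊛ y)[3] = -6

x ⊛ y = [3, -9, 2, -6]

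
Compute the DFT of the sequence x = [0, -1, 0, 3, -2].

X[k] = Σ(n=0 to 4) x[n] · ω_5^(nk)
where ω_5 = e^(-2πi/5)

Computing each X[k]:
X[0] = 0
X[1] = -3.3541+0.8123i
X[2] = 3.3541-3.4410i
X[3] = 3.3541+3.4410i
X[4] = -3.3541-0.8123i

X = [0, -3.3541+0.8123i, 3.3541-3.4410i, 3.3541+3.4410i, -3.3541-0.8123i]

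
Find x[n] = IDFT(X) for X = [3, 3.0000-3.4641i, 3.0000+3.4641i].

x[n] = (1/3) Σ(k=0 to 2) X[k] · e^(2πikn/3)

Computing each x[n]:
x[0] = 3
x[1] = 2
x[2] = -2

x = [3, 2, -2]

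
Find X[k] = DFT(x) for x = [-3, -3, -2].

X[k] = Σ(n=0 to 2) x[n] · ω_3^(nk)
where ω_3 = e^(-2πi/3)

Computing each X[k]:
X[0] = -8
X[1] = -0.5000+0.8660i
X[2] = -0.5000-0.8660i

X = [-8, -0.5000+0.8660i, -0.5000-0.8660i]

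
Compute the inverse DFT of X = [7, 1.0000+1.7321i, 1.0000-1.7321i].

x[n] = (1/3) Σ(k=0 to 2) X[k] · e^(2πikn/3)

Computing each x[n]:
x[0] = 3
x[1] = 1
x[2] = 3

x = [3, 1, 3]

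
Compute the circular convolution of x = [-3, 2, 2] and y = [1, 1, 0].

(x ⊛ y)[n] = Σ(m=0 to 2) x[m] · y[(n-m) mod 3]

Computing each output sample:
(x ⊛ y)[0] = -1
(x ⊛ y)[1] = -1
(x ⊛ y)[2] = 4

x ⊛ y = [-1, -1, 4]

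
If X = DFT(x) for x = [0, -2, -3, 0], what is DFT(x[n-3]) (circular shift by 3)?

Time shift by 3: X_shifted[k] = ω_4^(3k) · X[k]
Shifted x = [-2, -3, 0, 0]

DFT(x[n-3]) = [-5, -2+3i, 1, -2-3i]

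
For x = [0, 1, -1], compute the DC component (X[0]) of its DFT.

X[0] = Σ(n=0 to 2) x[n] · ω_3^0 = Σ x[n]
= (0) + (1) + (-1)

X[0] = 0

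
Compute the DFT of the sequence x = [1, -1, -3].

X[k] = Σ(n=0 to 2) x[n] · ω_3^(nk)
where ω_3 = e^(-2πi/3)

Computing each X[k]:
X[0] = -3
X[1] = 3.0000-1.7321i
X[2] = 3.0000+1.7321i

X = [-3, 3.0000-1.7321i, 3.0000+1.7321i]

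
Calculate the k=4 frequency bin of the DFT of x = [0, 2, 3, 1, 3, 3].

X[4] = Σ(n=0 to 5) x[n] · ω_6^(4n) where ω_6 = e^(-2πi/6)
= (0)·ω_6^0 + (2)·ω_6^4 + (3)·ω_6^8 + (1)·ω_6^12 + (3)·ω_6^16 + (3)·ω_6^20

X[4] = -4.5000-0.8660i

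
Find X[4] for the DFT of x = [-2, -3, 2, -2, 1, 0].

X[4] = Σ(n=0 to 5) x[n] · ω_6^(4n) where ω_6 = e^(-2πi/6)
= (-2)·ω_6^0 + (-3)·ω_6^4 + (2)·ω_6^8 + (-2)·ω_6^12 + (1)·ω_6^16 + (0)·ω_6^20

X[4] = -4.0000-3.4641i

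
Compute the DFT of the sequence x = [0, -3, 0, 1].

X[k] = Σ(n=0 to 3) x[n] · ω_4^(nk)
where ω_4 = e^(-2πi/4)

Computing each X[k]:
X[0] = -2
X[1] = 4i
X[2] = 2
X[3] = -4i

X = [-2, 4i, 2, -4i]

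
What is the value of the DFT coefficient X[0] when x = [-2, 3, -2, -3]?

X[0] = Σ(n=0 to 3) x[n] · ω_4^0 = Σ x[n]
= (-2) + (3) + (-2) + (-3)

X[0] = -4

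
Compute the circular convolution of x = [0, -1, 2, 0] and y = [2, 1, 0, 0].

(x ⊛ y)[n] = Σ(m=0 to 3) x[m] · y[(n-m) mod 4]

Computing each output sample:
(x ⊛ y)[0] = 0
(x ⊛ y)[1] = -2
(x ⊛ y)[2] = 3
(x ⊛ y)[3] = 2

x ⊛ y = [0, -2, 3, 2]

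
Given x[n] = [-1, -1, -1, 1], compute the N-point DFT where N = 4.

X[k] = Σ(n=0 to 3) x[n] · ω_4^(nk)
where ω_4 = e^(-2πi/4)

Computing each X[k]:
X[0] = -2
X[1] = 2i
X[2] = -2
X[3] = -2i

X = [-2, 2i, -2, -2i]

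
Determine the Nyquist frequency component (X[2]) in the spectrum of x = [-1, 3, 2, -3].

X[2] = Σ(n=0 to 3) x[n] · ω_4^(2n) where ω_4 = e^(-2πi/4)
= (-1)·ω_4^0 + (3)·ω_4^2 + (2)·ω_4^4 + (-3)·ω_4^6

X[2] = 1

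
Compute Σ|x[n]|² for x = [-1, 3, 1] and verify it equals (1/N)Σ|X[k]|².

Time domain:
Σ|x[n]|² = |-1|² + |3|² + |1|² = 11.0000

Frequency domain:
(1/3)Σ|X[k]|² = (1/3)(|3|² + |-3.0000-1.7321i|² + |-3.0000+1.7321i|²) = (1/3)·33.0000 = 11.0000

Both sides agree, confirming Parseval's theorem.

Σ|x[n]|² = (1/N)Σ|X[k]|² = 11.0000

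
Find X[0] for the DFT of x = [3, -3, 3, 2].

X[0] = Σ(n=0 to 3) x[n] · ω_4^0 = Σ x[n]
= (3) + (-3) + (3) + (2)

X[0] = 5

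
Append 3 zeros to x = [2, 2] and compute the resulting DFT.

Original 2-point DFT: [4, 0]
Zero-padded 5-point DFT provides frequency interpolation.

DFT_5([x, 0, ...]) = [4, 2.6180-1.9021i, 0.3820-1.1756i, 0.3820+1.1756i, 2.6180+1.9021i]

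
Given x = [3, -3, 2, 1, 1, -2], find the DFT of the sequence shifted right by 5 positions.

Time shift by 5: X_shifted[k] = ω_6^(5k) · X[k]
Shifted x = [-3, 2, 1, 1, -2, 3]

DFT(x[n-5]) = [2, -1.0000-1.7321i, -4.0000+3.4641i, -10, -4.0000-3.4641i, -1.0000+1.7321i]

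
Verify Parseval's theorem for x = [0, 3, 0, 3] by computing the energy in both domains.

Time domain:
Σ|x[n]|² = |0|² + |3|² + |0|² + |3|² = 18.0000

Frequency domain:
(1/4)Σ|X[k]|² = (1/4)(|6|² + |0|² + |-6|² + |0|²) = (1/4)·72.0000 = 18.0000

Both sides agree, confirming Parseval's theorem.

Σ|x[n]|² = (1/N)Σ|X[k]|² = 18.0000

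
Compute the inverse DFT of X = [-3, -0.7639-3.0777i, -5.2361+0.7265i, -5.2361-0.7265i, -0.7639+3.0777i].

x[n] = (1/5) Σ(k=0 to 4) X[k] · e^(2πikn/5)

Computing each x[n]:
x[0] = -3
x[1] = 2
x[2] = 0
x[3] = -2
x[4] = 0

x = [-3, 2, 0, -2, 0]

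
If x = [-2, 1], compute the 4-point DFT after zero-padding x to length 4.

Original 2-point DFT: [-1, -3]
Zero-padded 4-point DFT provides frequency interpolation.

DFT_4([x, 0, ...]) = [-1, -2-1i, -3, -2+1i]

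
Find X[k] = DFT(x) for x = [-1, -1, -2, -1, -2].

X[k] = Σ(n=0 to 4) x[n] · ω_5^(nk)
where ω_5 = e^(-2πi/5)

Computing each X[k]:
X[0] = -7
X[1] = 0.5000-0.3633i
X[2] = 0.5000-1.5388i
X[3] = 0.5000+1.5388i
X[4] = 0.5000+0.3633i

X = [-7, 0.5000-0.3633i, 0.5000-1.5388i, 0.5000+1.5388i, 0.5000+0.3633i]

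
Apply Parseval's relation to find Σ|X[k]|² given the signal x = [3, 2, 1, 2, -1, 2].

Parseval: Σ|x[n]|² = (1/N)Σ|X[k]|², so Σ|X[k]|² = N·Σ|x[n]|² = 6·23.0000

Σ|X[k]|² = N·Σ|x[n]|² = 6·23.0000 = 138.0000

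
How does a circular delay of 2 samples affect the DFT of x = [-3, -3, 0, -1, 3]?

Time shift by 2: X_shifted[k] = ω_5^(2k) · X[k]
Shifted x = [-1, 3, -3, -3, 0]

DFT(x[n-2]) = [-4, 4.7812-2.8532i, -5.2812-1.7634i, -5.2812+1.7634i, 4.7812+2.8532i]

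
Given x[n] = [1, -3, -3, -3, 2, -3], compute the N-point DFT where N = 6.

X[k] = Σ(n=0 to 5) x[n] · ω_6^(nk)
where ω_6 = e^(-2πi/6)

Computing each X[k]:
X[0] = -9
X[1] = 1.5000+4.3301i
X[2] = 1.5000-4.3301i
X[3] = 9
X[4] = 1.5000+4.3301i
X[5] = 1.5000-4.3301i

X = [-9, 1.5000+4.3301i, 1.5000-4.3301i, 9, 1.5000+4.3301i, 1.5000-4.3301i]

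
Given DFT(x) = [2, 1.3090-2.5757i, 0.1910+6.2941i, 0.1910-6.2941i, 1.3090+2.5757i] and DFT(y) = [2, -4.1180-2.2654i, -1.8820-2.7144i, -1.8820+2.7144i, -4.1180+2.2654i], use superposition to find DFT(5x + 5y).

By linearity: DFT(5x + 5y) = 5·DFT(x) + 5·DFT(y)
= 5·[2, 1.3090-2.5757i, 0.1910+6.2941i, 0.1910-6.2941i, 1.3090+2.5757i] + 5·[2, -4.1180-2.2654i, -1.8820-2.7144i, -1.8820+2.7144i, -4.1180+2.2654i]

Computing element-wise:
Z[0] = 5·(2) + 5·(2) = 20
Z[1] = 5·(1.3090-2.5757i) + 5·(-4.1180-2.2654i) = -14.0450-24.2055i
Z[2] = 5·(0.1910+6.2941i) + 5·(-1.8820-2.7144i) = -8.4550+17.8985i
Z[3] = 5·(0.1910-6.2941i) + 5·(-1.8820+2.7144i) = -8.4550-17.8985i
Z[4] = 5·(1.3090+2.5757i) + 5·(-4.1180+2.2654i) = -14.0450+24.2055i

DFT(5x + 5y) = 5·X + 5·Y = [20, -14.0450-24.2055i, -8.4550+17.8985i, -8.4550-17.8985i, -14.0450+24.2055i]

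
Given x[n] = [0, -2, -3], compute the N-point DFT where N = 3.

X[k] = Σ(n=0 to 2) x[n] · ω_3^(nk)
where ω_3 = e^(-2πi/3)

Computing each X[k]:
X[0] = -5
X[1] = 2.5000-0.8660i
X[2] = 2.5000+0.8660i

X = [-5, 2.5000-0.8660i, 2.5000+0.8660i]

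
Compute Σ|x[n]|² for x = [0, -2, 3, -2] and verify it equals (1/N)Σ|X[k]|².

Time domain:
Σ|x[n]|² = |0|² + |-2|² + |3|² + |-2|² = 17.0000

Frequency domain:
(1/4)Σ|X[k]|² = (1/4)(|-1|² + |-3|² + |7|² + |-3|²) = (1/4)·68.0000 = 17.0000

Both sides agree, confirming Parseval's theorem.

Σ|x[n]|² = (1/N)Σ|X[k]|² = 17.0000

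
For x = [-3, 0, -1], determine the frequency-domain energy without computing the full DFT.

Parseval: Σ|x[n]|² = (1/N)Σ|X[k]|², so Σ|X[k]|² = N·Σ|x[n]|² = 3·10.0000

Σ|X[k]|² = N·Σ|x[n]|² = 3·10.0000 = 30.0000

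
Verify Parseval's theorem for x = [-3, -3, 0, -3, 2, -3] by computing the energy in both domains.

Time domain:
Σ|x[n]|² = |-3|² + |-3|² + |0|² + |-3|² + |2|² + |-3|² = 40.0000

Frequency domain:
(1/6)Σ|X[k]|² = (1/6)(|-10|² + |-4.0000+1.7321i|² + |-4.0000-1.7321i|² + |8|² + |-4.0000+1.7321i|² + |-4.0000-1.7321i|²) = (1/6)·240.0000 = 40.0000

Both sides agree, confirming Parseval's theorem.

Σ|x[n]|² = (1/N)Σ|X[k]|² = 40.0000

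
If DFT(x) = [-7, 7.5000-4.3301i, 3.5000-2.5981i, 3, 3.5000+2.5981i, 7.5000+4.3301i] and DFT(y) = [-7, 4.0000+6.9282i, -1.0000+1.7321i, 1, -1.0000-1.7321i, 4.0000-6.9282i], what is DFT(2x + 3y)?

By linearity: DFT(2x + 3y) = 2·DFT(x) + 3·DFT(y)
= 2·[-7, 7.5000-4.3301i, 3.5000-2.5981i, 3, 3.5000+2.5981i, 7.5000+4.3301i] + 3·[-7, 4.0000+6.9282i, -1.0000+1.7321i, 1, -1.0000-1.7321i, 4.0000-6.9282i]

Computing element-wise:
Z[0] = 2·(-7) + 3·(-7) = -35
Z[1] = 2·(7.5000-4.3301i) + 3·(4.0000+6.9282i) = 27.0000+12.1244i
Z[2] = 2·(3.5000-2.5981i) + 3·(-1.0000+1.7321i) = 4.0000+0.0001i
Z[3] = 2·(3) + 3·(1) = 9
Z[4] = 2·(3.5000+2.5981i) + 3·(-1.0000-1.7321i) = 4.0000-0.0001i
Z[5] = 2·(7.5000+4.3301i) + 3·(4.0000-6.9282i) = 27.0000-12.1244i

DFT(2x + 3y) = 2·X + 3·Y = [-35, 27.0000+12.1244i, 4.0000+0.0001i, 9, 4.0000-0.0001i, 27.0000-12.1244i]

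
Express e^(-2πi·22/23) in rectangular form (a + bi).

ω_23^22 = e^(-2πi·22/23)
= cos(-2π·22/23) + i·sin(-2π·22/23)
= cos(-44π/23) + i·sin(-44π/23)

ω_23^22 = cos(-44π/23) + i·sin(-44π/23) = 0.9629+0.2698i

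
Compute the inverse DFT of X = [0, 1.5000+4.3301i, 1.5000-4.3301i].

x[n] = (1/3) Σ(k=0 to 2) X[k] · e^(2πikn/3)

Computing each x[n]:
x[0] = 1
x[1] = -3
x[2] = 2

x = [1, -3, 2]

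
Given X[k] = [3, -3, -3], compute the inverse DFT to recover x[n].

x[n] = (1/3) Σ(k=0 to 2) X[k] · e^(2πikn/3)

Computing each x[n]:
x[0] = -1
x[1] = 2
x[2] = 2

x = [-1, 2, 2]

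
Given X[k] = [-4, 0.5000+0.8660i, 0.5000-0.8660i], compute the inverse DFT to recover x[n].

x[n] = (1/3) Σ(k=0 to 2) X[k] · e^(2πikn/3)

Computing each x[n]:
x[0] = -1
x[1] = -2
x[2] = -1

x = [-1, -2, -1]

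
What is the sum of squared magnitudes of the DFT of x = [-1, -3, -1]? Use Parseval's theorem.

Parseval: Σ|x[n]|² = (1/N)Σ|X[k]|², so Σ|X[k]|² = N·Σ|x[n]|² = 3·11.0000

Σ|X[k]|² = N·Σ|x[n]|² = 3·11.0000 = 33.0000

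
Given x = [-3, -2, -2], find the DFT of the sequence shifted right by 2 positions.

Time shift by 2: X_shifted[k] = ω_3^(2k) · X[k]
Shifted x = [-2, -2, -3]

DFT(x[n-2]) = [-7, 0.5000-0.8660i, 0.5000+0.8660i]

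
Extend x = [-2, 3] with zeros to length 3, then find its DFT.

Original 2-point DFT: [1, -5]
Zero-padded 3-point DFT provides frequency interpolation.

DFT_3([x, 0, ...]) = [1, -3.5000-2.5981i, -3.5000+2.5981i]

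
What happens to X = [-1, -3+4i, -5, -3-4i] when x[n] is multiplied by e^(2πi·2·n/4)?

Modulation property: DFT(ω_4^(-2n)·x[n]) = X[(k-2) mod 4], so circularly shift X by 2 positions.

X[k-2] = [-5, -3-4i, -1, -3+4i]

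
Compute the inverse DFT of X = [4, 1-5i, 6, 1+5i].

x[n] = (1/4) Σ(k=0 to 3) X[k] · e^(2πikn/4)

Computing each x[n]:
x[0] = 3
x[1] = 2
x[2] = 2
x[3] = -3

x = [3, 2, 2, -3]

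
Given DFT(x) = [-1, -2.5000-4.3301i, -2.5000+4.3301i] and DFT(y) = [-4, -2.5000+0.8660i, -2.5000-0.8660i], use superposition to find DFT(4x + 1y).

By linearity: DFT(4x + 1y) = 4·DFT(x) + 1·DFT(y)
= 4·[-1, -2.5000-4.3301i, -2.5000+4.3301i] + 1·[-4, -2.5000+0.8660i, -2.5000-0.8660i]

Computing element-wise:
Z[0] = 4·(-1) + 1·(-4) = -8
Z[1] = 4·(-2.5000-4.3301i) + 1·(-2.5000+0.8660i) = -12.5000-16.4544i
Z[2] = 4·(-2.5000+4.3301i) + 1·(-2.5000-0.8660i) = -12.5000+16.4544i

DFT(4x + 1y) = 4·X + 1·Y = [-8, -12.5000-16.4544i, -12.5000+16.4544i]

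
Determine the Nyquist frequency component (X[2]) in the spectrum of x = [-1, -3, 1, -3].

X[2] = Σ(n=0 to 3) x[n] · ω_4^(2n) where ω_4 = e^(-2πi/4)
= (-1)·ω_4^0 + (-3)·ω_4^2 + (1)·ω_4^4 + (-3)·ω_4^6

X[2] = 6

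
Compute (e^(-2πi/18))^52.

Since ω_18^18 = 1, powers reduce modulo 18.
52 mod 18 = 16
So ω_18^52 = ω_18^16 = e^(-2πi·16/18)

ω_18^52 = ω_18^16 = 0.7660+0.6428i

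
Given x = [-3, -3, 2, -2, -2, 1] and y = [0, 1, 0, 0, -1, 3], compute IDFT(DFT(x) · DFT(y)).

(x ⊛ y)[n] = Σ(m=0 to 5) x[m] · y[(n-m) mod 6]

Computing each output sample:
(x ⊛ y)[0] = -10
(x ⊛ y)[1] = 5
(x ⊛ y)[2] = -7
(x ⊛ y)[3] = -5
(x ⊛ y)[4] = 4
(x ⊛ y)[5] = -8

x ⊛ y = [-10, 5, -7, -5, 4, -8]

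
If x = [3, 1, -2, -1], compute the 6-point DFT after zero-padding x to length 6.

Original 4-point DFT: [1, 5-2i, 1, 5+2i]
Zero-padded 6-point DFT provides frequency interpolation.

DFT_6([x, 0, ...]) = [1, 5.5000+0.8660i, 2.5000-2.5981i, 1, 2.5000+2.5981i, 5.5000-0.8660i]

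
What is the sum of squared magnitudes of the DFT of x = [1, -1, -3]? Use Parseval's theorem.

Parseval: Σ|x[n]|² = (1/N)Σ|X[k]|², so Σ|X[k]|² = N·Σ|x[n]|² = 3·11.0000

Σ|X[k]|² = N·Σ|x[n]|² = 3·11.0000 = 33.0000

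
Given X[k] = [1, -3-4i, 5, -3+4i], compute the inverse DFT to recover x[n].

x[n] = (1/4) Σ(k=0 to 3) X[k] · e^(2πikn/4)

Computing each x[n]:
x[0] = 0
x[1] = 1
x[2] = 3
x[3] = -3

x = [0, 1, 3, -3]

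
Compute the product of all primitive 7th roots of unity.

The primitive 7th roots of unity are ω_7^k for k coprime to 7: k ∈ {1, 2, 3, 4, 5, 6}
Their product equals the constant term of the cyclotomic polynomial Φ_7(x) up to sign.
For n ≥ 3, the product of all primitive nth roots of unity is 1. (For n=1 it is 1; for n=2 it is -1.)

1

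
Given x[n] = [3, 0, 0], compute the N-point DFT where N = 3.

X[k] = Σ(n=0 to 2) x[n] · ω_3^(nk)
where ω_3 = e^(-2πi/3)

Computing each X[k]:
X[0] = 3
X[1] = 3
X[2] = 3

X = [3, 3, 3]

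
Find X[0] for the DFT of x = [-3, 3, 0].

X[0] = Σ(n=0 to 2) x[n] · ω_3^0 = Σ x[n]
= (-3) + (3) + (0)

X[0] = 0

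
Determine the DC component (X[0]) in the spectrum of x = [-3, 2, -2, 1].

X[0] = Σ(n=0 to 3) x[n] · ω_4^0 = Σ x[n]
= (-3) + (2) + (-2) + (1)

X[0] = -2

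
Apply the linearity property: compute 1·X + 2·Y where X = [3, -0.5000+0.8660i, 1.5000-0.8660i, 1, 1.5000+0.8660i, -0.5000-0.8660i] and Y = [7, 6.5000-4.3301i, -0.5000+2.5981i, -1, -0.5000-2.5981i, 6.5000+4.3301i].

By linearity: DFT(1x + 2y) = 1·DFT(x) + 2·DFT(y)
= 1·[3, -0.5000+0.8660i, 1.5000-0.8660i, 1, 1.5000+0.8660i, -0.5000-0.8660i] + 2·[7, 6.5000-4.3301i, -0.5000+2.5981i, -1, -0.5000-2.5981i, 6.5000+4.3301i]

Computing element-wise:
Z[0] = 1·(3) + 2·(7) = 17
Z[1] = 1·(-0.5000+0.8660i) + 2·(6.5000-4.3301i) = 12.5000-7.7942i
Z[2] = 1·(1.5000-0.8660i) + 2·(-0.5000+2.5981i) = 0.5000+4.3302i
Z[3] = 1·(1) + 2·(-1) = -1
Z[4] = 1·(1.5000+0.8660i) + 2·(-0.5000-2.5981i) = 0.5000-4.3302i
Z[5] = 1·(-0.5000-0.8660i) + 2·(6.5000+4.3301i) = 12.5000+7.7942i

DFT(1x + 2y) = 1·X + 2·Y = [17, 12.5000-7.7942i, 0.5000+4.3302i, -1, 0.5000-4.3302i, 12.5000+7.7942i]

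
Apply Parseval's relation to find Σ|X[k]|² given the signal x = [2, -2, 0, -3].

Parseval: Σ|x[n]|² = (1/N)Σ|X[k]|², so Σ|X[k]|² = N·Σ|x[n]|² = 4·17.0000

Σ|X[k]|² = N·Σ|x[n]|² = 4·17.0000 = 68.0000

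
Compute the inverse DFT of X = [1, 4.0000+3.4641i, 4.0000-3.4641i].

x[n] = (1/3) Σ(k=0 to 2) X[k] · e^(2πikn/3)

Computing each x[n]:
x[0] = 3
x[1] = -3
x[2] = 1

x = [3, -3, 1]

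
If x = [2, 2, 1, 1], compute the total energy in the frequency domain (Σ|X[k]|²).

Parseval: Σ|x[n]|² = (1/N)Σ|X[k]|², so Σ|X[k]|² = N·Σ|x[n]|² = 4·10.0000

Σ|X[k]|² = N·Σ|x[n]|² = 4·10.0000 = 40.0000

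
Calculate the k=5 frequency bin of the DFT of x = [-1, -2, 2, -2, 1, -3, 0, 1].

X[5] = Σ(n=0 to 7) x[n] · ω_8^(5n) where ω_8 = e^(-2πi/8)
= (-1)·ω_8^0 + (-2)·ω_8^5 + (2)·ω_8^10 + (-2)·ω_8^15 + (1)·ω_8^20 + (-3)·ω_8^25 + (0)·ω_8^30 + (1)·ω_8^35

X[5] = -4.8284-3.4142i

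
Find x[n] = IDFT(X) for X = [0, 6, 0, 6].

x[n] = (1/4) Σ(k=0 to 3) X[k] · e^(2πikn/4)

Computing each x[n]:
x[0] = 3
x[1] = 0
x[2] = -3
x[3] = 0

x = [3, 0, -3, 0]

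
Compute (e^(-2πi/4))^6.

Since ω_4^4 = 1, powers reduce modulo 4.
6 mod 4 = 2
So ω_4^6 = ω_4^2 = e^(-2πi·2/4)

ω_4^6 = ω_4^2 = -1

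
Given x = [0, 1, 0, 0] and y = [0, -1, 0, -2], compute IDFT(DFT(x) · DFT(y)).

(x ⊛ y)[n] = Σ(m=0 to 3) x[m] · y[(n-m) mod 4]

Computing each output sample:
(x ⊛ y)[0] = -2
(x ⊛ y)[1] = 0
(x ⊛ y)[2] = -1
(x ⊛ y)[3] = 0

x ⊛ y = [-2, 0, -1, 0]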